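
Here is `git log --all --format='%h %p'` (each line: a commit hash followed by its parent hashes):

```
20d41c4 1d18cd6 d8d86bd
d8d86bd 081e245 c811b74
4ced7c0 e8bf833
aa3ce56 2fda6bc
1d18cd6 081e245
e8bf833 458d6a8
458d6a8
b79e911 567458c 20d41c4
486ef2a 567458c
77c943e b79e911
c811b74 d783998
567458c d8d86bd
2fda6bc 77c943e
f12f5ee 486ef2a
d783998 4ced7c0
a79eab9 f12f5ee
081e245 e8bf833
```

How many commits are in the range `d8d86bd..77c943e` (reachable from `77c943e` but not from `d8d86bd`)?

Reachable from 77c943e: {081e245, 1d18cd6, 20d41c4, 458d6a8, 4ced7c0, 567458c, 77c943e, b79e911, c811b74, d783998, d8d86bd, e8bf833}.
Reachable from d8d86bd: {081e245, 458d6a8, 4ced7c0, c811b74, d783998, d8d86bd, e8bf833}.
In 77c943e's history but not d8d86bd's: {1d18cd6, 20d41c4, 567458c, 77c943e, b79e911} — 5 commits.

5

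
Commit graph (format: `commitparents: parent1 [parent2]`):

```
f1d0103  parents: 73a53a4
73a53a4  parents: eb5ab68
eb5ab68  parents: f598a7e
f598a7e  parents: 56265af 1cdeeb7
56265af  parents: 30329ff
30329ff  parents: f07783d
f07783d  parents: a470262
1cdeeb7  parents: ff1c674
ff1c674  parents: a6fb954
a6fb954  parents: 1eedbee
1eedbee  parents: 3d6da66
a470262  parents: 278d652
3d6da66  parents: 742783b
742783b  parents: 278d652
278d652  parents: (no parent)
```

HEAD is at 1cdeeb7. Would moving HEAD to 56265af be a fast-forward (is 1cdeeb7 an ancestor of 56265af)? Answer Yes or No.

No

A fast-forward from 1cdeeb7 to 56265af is possible iff 1cdeeb7 is an ancestor of 56265af.
Ancestors of 56265af: {278d652, 30329ff, 56265af, a470262, f07783d}.
1cdeeb7 is not among them, so fast-forward is not possible.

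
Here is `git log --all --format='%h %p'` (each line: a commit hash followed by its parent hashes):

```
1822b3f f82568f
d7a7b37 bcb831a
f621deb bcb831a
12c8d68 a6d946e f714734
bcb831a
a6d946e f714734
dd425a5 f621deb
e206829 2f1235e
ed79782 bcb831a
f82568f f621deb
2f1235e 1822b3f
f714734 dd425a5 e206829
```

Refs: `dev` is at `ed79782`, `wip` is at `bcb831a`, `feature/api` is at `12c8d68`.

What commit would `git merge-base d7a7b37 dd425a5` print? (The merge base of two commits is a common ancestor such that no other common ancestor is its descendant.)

Ancestors of d7a7b37: {bcb831a, d7a7b37}.
Ancestors of dd425a5: {bcb831a, dd425a5, f621deb}.
Common ancestors: {bcb831a}.
The only common ancestor is bcb831a, so it is the merge base.

bcb831a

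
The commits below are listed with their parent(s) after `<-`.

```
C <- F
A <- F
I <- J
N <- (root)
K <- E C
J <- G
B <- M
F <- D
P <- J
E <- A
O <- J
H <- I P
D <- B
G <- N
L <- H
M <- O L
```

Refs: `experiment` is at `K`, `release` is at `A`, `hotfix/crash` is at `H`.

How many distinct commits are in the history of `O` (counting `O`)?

4

Walking parent pointers from O: reachable set = {G, J, N, O}.
That is 4 commits.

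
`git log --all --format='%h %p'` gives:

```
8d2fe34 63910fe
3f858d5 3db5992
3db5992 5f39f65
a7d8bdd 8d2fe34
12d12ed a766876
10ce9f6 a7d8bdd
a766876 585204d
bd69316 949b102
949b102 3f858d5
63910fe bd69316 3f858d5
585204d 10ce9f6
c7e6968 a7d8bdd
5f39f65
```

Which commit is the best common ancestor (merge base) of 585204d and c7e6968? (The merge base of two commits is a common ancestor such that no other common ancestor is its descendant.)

a7d8bdd

Ancestors of 585204d: {10ce9f6, 3db5992, 3f858d5, 585204d, 5f39f65, 63910fe, 8d2fe34, 949b102, a7d8bdd, bd69316}.
Ancestors of c7e6968: {3db5992, 3f858d5, 5f39f65, 63910fe, 8d2fe34, 949b102, a7d8bdd, bd69316, c7e6968}.
Common ancestors: {3db5992, 3f858d5, 5f39f65, 63910fe, 8d2fe34, 949b102, a7d8bdd, bd69316}.
Among these, a7d8bdd is not an ancestor of any other common ancestor — it is the merge base.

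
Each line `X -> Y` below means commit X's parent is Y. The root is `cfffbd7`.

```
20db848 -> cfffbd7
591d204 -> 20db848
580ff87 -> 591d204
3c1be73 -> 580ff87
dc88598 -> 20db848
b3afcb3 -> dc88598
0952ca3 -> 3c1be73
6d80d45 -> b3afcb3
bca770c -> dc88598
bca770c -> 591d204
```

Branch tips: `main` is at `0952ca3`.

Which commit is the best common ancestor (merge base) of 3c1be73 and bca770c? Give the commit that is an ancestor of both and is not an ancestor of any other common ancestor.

591d204

Ancestors of 3c1be73: {20db848, 3c1be73, 580ff87, 591d204, cfffbd7}.
Ancestors of bca770c: {20db848, 591d204, bca770c, cfffbd7, dc88598}.
Common ancestors: {20db848, 591d204, cfffbd7}.
Among these, 591d204 is not an ancestor of any other common ancestor — it is the merge base.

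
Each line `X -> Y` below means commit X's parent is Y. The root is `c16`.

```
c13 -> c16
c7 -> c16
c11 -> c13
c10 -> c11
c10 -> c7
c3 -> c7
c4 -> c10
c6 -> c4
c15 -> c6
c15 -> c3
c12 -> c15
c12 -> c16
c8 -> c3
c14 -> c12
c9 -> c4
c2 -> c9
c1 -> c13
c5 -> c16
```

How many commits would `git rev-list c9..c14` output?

Reachable from c14: {c10, c11, c12, c13, c14, c15, c16, c3, c4, c6, c7}.
Reachable from c9: {c10, c11, c13, c16, c4, c7, c9}.
In c14's history but not c9's: {c12, c14, c15, c3, c6} — 5 commits.

5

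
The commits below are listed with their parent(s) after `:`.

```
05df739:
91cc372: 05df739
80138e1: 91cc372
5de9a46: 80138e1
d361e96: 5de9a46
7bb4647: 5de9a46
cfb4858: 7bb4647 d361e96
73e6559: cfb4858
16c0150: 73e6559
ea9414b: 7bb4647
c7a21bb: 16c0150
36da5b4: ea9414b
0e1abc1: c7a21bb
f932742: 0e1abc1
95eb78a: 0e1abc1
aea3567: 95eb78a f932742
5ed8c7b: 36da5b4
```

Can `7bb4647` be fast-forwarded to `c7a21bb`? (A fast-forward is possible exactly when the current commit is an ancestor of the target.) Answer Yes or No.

Yes

A fast-forward from 7bb4647 to c7a21bb is possible iff 7bb4647 is an ancestor of c7a21bb.
Ancestors of c7a21bb: {05df739, 16c0150, 5de9a46, 73e6559, 7bb4647, 80138e1, 91cc372, c7a21bb, cfb4858, d361e96}.
7bb4647 is among them, so fast-forward is possible.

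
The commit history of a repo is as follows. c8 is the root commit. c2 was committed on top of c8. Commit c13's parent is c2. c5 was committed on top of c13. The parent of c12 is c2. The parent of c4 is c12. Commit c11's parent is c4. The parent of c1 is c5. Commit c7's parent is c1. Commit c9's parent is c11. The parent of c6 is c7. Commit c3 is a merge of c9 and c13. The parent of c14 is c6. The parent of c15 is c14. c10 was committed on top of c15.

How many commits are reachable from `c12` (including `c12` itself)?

3

Walking parent pointers from c12: reachable set = {c12, c2, c8}.
That is 3 commits.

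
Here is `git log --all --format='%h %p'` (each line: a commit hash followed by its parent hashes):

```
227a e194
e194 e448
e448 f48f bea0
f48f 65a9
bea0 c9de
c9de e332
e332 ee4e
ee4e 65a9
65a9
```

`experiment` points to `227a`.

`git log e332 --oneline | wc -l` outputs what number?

Walking parent pointers from e332: reachable set = {65a9, e332, ee4e}.
That is 3 commits.

3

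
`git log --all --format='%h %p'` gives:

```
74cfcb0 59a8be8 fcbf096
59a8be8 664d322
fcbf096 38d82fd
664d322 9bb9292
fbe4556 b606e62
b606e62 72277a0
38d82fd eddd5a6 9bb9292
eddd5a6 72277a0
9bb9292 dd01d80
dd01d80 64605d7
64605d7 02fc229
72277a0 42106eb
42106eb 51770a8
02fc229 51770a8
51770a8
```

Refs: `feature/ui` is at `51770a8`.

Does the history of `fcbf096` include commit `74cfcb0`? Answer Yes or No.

Ancestors of fcbf096: {02fc229, 38d82fd, 42106eb, 51770a8, 64605d7, 72277a0, 9bb9292, dd01d80, eddd5a6, fcbf096}.
74cfcb0 is not in that set, so it is not an ancestor of fcbf096.

No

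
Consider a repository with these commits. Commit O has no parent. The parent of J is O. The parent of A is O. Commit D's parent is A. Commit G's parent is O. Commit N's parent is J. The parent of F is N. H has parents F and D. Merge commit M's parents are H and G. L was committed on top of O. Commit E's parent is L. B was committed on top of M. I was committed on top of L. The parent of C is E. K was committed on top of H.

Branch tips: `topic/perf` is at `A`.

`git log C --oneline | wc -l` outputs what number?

Walking parent pointers from C: reachable set = {C, E, L, O}.
That is 4 commits.

4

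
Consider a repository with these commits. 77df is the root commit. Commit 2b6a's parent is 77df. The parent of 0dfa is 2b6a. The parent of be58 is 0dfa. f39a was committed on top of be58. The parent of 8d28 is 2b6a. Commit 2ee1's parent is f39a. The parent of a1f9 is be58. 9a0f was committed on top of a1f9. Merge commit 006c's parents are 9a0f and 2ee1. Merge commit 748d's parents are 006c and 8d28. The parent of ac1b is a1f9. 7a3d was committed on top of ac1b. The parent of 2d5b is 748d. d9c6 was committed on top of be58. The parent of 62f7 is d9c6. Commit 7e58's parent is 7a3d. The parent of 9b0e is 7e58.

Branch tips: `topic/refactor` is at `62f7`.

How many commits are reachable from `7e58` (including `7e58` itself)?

8

Walking parent pointers from 7e58: reachable set = {0dfa, 2b6a, 77df, 7a3d, 7e58, a1f9, ac1b, be58}.
That is 8 commits.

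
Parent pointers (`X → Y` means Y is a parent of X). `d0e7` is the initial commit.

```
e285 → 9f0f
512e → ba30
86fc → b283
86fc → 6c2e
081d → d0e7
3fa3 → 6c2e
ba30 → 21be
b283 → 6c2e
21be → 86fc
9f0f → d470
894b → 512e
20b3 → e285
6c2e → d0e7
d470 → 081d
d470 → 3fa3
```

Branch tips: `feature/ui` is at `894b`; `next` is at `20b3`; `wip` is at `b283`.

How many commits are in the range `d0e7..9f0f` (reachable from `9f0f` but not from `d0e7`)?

5

Reachable from 9f0f: {081d, 3fa3, 6c2e, 9f0f, d0e7, d470}.
Reachable from d0e7: {d0e7}.
In 9f0f's history but not d0e7's: {081d, 3fa3, 6c2e, 9f0f, d470} — 5 commits.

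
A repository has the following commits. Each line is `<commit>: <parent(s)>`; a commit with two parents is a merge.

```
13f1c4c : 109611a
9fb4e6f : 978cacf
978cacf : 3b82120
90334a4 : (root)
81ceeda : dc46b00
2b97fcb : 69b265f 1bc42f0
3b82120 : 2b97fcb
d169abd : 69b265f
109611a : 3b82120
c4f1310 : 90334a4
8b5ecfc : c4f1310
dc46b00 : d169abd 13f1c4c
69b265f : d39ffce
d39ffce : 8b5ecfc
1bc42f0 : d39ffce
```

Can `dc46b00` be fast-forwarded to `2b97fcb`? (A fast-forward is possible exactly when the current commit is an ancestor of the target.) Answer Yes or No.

No

A fast-forward from dc46b00 to 2b97fcb is possible iff dc46b00 is an ancestor of 2b97fcb.
Ancestors of 2b97fcb: {1bc42f0, 2b97fcb, 69b265f, 8b5ecfc, 90334a4, c4f1310, d39ffce}.
dc46b00 is not among them, so fast-forward is not possible.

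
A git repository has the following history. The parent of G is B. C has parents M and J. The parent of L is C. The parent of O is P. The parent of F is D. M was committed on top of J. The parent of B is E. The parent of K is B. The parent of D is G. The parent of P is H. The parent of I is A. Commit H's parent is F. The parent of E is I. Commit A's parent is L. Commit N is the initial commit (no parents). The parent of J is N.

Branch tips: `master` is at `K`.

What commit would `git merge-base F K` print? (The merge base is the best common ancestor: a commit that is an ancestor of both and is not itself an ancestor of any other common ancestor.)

B

Ancestors of F: {A, B, C, D, E, F, G, I, J, L, M, N}.
Ancestors of K: {A, B, C, E, I, J, K, L, M, N}.
Common ancestors: {A, B, C, E, I, J, L, M, N}.
Among these, B is not an ancestor of any other common ancestor — it is the merge base.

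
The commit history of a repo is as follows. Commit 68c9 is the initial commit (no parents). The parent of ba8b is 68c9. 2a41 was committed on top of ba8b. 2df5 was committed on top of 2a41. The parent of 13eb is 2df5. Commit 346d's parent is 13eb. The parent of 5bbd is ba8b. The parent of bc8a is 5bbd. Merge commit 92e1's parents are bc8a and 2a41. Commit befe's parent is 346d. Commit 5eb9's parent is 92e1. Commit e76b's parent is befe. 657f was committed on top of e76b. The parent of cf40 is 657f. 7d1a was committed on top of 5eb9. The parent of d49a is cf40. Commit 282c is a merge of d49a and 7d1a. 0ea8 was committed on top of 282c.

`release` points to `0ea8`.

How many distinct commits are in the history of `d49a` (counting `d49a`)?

Walking parent pointers from d49a: reachable set = {13eb, 2a41, 2df5, 346d, 657f, 68c9, ba8b, befe, cf40, d49a, e76b}.
That is 11 commits.

11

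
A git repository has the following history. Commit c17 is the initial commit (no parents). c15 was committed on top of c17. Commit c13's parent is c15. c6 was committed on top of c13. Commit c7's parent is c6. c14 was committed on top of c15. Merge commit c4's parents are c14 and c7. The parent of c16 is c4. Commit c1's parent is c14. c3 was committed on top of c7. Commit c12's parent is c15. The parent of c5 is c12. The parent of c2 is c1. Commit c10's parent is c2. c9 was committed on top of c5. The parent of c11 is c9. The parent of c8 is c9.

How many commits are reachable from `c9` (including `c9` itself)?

Walking parent pointers from c9: reachable set = {c12, c15, c17, c5, c9}.
That is 5 commits.

5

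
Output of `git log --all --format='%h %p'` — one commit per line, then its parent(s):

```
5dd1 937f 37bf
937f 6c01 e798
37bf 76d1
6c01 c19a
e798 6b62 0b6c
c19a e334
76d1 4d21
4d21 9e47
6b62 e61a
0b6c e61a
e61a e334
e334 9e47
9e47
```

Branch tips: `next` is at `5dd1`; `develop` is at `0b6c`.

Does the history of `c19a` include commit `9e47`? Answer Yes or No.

Yes

Ancestors of c19a (commits reachable by following parents): {9e47, c19a, e334}.
9e47 is in that set, so it is an ancestor of c19a.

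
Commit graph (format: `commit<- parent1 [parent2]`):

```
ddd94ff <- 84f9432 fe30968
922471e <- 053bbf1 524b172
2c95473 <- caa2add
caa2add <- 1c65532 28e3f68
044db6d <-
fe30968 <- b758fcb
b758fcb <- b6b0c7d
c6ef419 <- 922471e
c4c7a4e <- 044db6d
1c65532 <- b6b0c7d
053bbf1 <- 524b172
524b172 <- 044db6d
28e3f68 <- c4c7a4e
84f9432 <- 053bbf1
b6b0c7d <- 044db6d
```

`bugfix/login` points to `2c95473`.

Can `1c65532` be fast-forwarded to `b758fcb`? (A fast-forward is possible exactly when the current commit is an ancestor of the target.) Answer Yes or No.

A fast-forward from 1c65532 to b758fcb is possible iff 1c65532 is an ancestor of b758fcb.
Ancestors of b758fcb: {044db6d, b6b0c7d, b758fcb}.
1c65532 is not among them, so fast-forward is not possible.

No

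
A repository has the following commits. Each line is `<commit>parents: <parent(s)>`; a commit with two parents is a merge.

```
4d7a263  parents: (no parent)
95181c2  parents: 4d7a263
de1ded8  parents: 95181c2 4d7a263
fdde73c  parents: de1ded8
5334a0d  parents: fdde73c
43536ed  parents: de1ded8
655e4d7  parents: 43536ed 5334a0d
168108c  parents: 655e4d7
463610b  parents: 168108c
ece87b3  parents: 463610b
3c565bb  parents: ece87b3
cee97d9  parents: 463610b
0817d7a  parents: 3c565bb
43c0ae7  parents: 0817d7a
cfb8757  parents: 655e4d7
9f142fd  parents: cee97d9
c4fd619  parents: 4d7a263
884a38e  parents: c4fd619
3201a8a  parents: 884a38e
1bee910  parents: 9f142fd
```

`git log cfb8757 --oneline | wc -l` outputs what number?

Walking parent pointers from cfb8757: reachable set = {43536ed, 4d7a263, 5334a0d, 655e4d7, 95181c2, cfb8757, de1ded8, fdde73c}.
That is 8 commits.

8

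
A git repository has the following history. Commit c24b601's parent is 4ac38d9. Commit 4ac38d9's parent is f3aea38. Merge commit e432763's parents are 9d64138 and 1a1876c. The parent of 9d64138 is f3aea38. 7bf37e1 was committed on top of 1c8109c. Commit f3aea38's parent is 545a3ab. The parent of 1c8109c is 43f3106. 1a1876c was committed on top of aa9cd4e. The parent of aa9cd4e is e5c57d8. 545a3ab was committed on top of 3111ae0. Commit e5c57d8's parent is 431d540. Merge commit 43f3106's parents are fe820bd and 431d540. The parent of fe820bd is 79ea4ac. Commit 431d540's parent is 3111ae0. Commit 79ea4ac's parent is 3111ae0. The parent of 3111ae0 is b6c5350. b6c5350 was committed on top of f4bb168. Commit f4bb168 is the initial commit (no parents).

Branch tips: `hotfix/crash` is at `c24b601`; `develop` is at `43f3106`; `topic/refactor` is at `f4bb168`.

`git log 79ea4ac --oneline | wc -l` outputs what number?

4

Walking parent pointers from 79ea4ac: reachable set = {3111ae0, 79ea4ac, b6c5350, f4bb168}.
That is 4 commits.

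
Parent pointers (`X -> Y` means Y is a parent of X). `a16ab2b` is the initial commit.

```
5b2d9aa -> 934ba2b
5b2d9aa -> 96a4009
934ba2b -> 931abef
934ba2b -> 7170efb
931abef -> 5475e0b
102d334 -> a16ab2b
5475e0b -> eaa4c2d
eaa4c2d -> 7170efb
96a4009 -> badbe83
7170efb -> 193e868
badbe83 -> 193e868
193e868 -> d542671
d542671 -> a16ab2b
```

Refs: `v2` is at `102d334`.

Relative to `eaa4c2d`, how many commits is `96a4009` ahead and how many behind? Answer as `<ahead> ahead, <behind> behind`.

Reachable from 96a4009: {193e868, 96a4009, a16ab2b, badbe83, d542671}.
Reachable from eaa4c2d: {193e868, 7170efb, a16ab2b, d542671, eaa4c2d}.
Only in 96a4009's history (ahead): {96a4009, badbe83} — 2.
Only in eaa4c2d's history (behind): {7170efb, eaa4c2d} — 2.

2 ahead, 2 behind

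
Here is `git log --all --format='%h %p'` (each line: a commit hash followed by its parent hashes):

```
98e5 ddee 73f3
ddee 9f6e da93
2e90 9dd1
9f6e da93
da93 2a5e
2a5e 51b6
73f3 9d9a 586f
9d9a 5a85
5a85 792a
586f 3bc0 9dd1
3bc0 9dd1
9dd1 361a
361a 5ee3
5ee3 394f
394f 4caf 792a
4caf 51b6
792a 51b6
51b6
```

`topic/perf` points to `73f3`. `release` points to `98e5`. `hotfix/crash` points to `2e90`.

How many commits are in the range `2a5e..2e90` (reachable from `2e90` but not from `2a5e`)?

7

Reachable from 2e90: {2e90, 361a, 394f, 4caf, 51b6, 5ee3, 792a, 9dd1}.
Reachable from 2a5e: {2a5e, 51b6}.
In 2e90's history but not 2a5e's: {2e90, 361a, 394f, 4caf, 5ee3, 792a, 9dd1} — 7 commits.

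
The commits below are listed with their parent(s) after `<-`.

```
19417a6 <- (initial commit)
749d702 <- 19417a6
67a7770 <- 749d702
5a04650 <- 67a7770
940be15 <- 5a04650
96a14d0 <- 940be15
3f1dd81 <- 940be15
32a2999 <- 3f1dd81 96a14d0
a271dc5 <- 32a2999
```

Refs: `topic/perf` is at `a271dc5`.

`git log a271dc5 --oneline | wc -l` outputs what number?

Walking parent pointers from a271dc5: reachable set = {19417a6, 32a2999, 3f1dd81, 5a04650, 67a7770, 749d702, 940be15, 96a14d0, a271dc5}.
That is 9 commits.

9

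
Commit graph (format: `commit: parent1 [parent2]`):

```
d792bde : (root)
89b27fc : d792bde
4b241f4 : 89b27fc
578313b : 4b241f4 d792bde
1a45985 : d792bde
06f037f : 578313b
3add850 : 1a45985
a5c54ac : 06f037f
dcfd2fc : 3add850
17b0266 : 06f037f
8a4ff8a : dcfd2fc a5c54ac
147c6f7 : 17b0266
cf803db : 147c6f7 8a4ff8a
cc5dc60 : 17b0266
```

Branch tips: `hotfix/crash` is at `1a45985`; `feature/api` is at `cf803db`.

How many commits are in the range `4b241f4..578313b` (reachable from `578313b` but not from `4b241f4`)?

Reachable from 578313b: {4b241f4, 578313b, 89b27fc, d792bde}.
Reachable from 4b241f4: {4b241f4, 89b27fc, d792bde}.
In 578313b's history but not 4b241f4's: {578313b} — 1 commit.

1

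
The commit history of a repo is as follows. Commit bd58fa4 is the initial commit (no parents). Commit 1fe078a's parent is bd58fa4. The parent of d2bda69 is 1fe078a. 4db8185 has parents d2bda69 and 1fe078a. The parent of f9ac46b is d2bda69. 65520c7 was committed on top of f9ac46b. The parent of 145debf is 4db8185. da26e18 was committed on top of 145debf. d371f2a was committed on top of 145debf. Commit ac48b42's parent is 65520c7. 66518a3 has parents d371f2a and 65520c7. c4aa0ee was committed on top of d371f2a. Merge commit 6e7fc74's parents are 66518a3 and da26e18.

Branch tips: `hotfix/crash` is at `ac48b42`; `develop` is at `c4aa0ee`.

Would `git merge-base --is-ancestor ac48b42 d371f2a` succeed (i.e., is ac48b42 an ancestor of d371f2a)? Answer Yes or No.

Ancestors of d371f2a: {145debf, 1fe078a, 4db8185, bd58fa4, d2bda69, d371f2a}.
ac48b42 is not in that set, so it is not an ancestor of d371f2a.

No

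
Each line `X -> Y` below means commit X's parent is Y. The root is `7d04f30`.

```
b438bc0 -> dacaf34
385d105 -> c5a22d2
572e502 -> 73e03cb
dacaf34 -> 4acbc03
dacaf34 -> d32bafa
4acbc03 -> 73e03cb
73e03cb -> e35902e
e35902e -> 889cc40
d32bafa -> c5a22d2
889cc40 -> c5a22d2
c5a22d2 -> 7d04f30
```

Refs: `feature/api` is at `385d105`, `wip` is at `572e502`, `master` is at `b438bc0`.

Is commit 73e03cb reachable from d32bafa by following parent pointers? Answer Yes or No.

Ancestors of d32bafa: {7d04f30, c5a22d2, d32bafa}.
73e03cb is not in that set, so it is not an ancestor of d32bafa.

No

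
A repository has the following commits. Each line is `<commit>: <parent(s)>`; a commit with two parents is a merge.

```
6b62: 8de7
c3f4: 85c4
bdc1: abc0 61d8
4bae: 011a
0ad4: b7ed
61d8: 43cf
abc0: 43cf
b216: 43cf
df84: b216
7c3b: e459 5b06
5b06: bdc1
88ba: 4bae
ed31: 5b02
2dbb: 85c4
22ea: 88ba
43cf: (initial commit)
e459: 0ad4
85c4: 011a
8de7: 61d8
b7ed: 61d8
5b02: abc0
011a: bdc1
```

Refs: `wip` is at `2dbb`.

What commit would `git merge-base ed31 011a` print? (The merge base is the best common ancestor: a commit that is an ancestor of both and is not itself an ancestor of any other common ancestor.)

Ancestors of ed31: {43cf, 5b02, abc0, ed31}.
Ancestors of 011a: {011a, 43cf, 61d8, abc0, bdc1}.
Common ancestors: {43cf, abc0}.
Among these, abc0 is not an ancestor of any other common ancestor — it is the merge base.

abc0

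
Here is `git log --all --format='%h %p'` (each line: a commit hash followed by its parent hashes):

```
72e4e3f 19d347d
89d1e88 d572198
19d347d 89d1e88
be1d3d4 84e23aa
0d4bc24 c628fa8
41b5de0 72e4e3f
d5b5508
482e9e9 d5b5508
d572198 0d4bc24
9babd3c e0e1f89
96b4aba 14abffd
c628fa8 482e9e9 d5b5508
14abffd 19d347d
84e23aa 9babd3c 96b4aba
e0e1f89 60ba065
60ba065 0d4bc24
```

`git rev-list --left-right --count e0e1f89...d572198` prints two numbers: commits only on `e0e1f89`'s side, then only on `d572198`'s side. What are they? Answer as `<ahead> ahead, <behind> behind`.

Reachable from e0e1f89: {0d4bc24, 482e9e9, 60ba065, c628fa8, d5b5508, e0e1f89}.
Reachable from d572198: {0d4bc24, 482e9e9, c628fa8, d572198, d5b5508}.
Only in e0e1f89's history (ahead): {60ba065, e0e1f89} — 2.
Only in d572198's history (behind): {d572198} — 1.

2 ahead, 1 behind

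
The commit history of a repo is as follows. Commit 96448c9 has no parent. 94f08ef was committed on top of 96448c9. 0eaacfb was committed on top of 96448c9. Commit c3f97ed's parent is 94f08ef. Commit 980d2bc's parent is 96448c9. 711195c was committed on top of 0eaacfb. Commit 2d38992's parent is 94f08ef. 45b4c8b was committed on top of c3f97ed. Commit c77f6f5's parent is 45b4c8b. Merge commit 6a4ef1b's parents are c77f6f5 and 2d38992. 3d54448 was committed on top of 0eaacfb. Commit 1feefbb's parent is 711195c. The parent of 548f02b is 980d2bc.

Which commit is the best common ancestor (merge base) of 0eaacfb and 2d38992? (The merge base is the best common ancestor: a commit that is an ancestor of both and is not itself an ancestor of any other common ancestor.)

Ancestors of 0eaacfb: {0eaacfb, 96448c9}.
Ancestors of 2d38992: {2d38992, 94f08ef, 96448c9}.
Common ancestors: {96448c9}.
The only common ancestor is 96448c9, so it is the merge base.

96448c9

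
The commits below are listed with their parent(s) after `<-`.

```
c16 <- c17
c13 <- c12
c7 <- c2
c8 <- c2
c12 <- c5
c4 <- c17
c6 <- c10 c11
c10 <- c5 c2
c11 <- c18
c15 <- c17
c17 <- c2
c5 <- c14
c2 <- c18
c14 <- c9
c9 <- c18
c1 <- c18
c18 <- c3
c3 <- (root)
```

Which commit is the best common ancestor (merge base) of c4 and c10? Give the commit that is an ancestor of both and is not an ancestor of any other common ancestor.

c2

Ancestors of c4: {c17, c18, c2, c3, c4}.
Ancestors of c10: {c10, c14, c18, c2, c3, c5, c9}.
Common ancestors: {c18, c2, c3}.
Among these, c2 is not an ancestor of any other common ancestor — it is the merge base.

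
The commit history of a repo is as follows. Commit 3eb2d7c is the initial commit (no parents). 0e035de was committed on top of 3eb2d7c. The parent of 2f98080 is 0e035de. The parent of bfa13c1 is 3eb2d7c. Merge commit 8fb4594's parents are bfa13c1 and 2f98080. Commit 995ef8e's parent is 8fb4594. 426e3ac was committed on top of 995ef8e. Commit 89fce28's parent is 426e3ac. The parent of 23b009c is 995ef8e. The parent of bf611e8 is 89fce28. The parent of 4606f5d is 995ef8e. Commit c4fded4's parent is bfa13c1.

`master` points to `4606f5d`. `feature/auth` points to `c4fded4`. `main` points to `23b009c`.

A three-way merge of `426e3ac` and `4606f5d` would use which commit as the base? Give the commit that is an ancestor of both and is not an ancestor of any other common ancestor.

995ef8e

Ancestors of 426e3ac: {0e035de, 2f98080, 3eb2d7c, 426e3ac, 8fb4594, 995ef8e, bfa13c1}.
Ancestors of 4606f5d: {0e035de, 2f98080, 3eb2d7c, 4606f5d, 8fb4594, 995ef8e, bfa13c1}.
Common ancestors: {0e035de, 2f98080, 3eb2d7c, 8fb4594, 995ef8e, bfa13c1}.
Among these, 995ef8e is not an ancestor of any other common ancestor — it is the merge base.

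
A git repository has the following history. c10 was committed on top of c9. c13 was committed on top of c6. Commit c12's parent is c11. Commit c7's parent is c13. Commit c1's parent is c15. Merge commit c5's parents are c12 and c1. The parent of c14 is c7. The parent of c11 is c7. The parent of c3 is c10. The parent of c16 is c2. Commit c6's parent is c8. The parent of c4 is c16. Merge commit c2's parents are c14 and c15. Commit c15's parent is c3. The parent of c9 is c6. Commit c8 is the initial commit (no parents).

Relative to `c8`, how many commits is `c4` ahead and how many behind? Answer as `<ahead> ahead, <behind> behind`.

Reachable from c4: {c10, c13, c14, c15, c16, c2, c3, c4, c6, c7, c8, c9}.
Reachable from c8: {c8}.
Only in c4's history (ahead): {c10, c13, c14, c15, c16, c2, c3, c4, c6, c7, c9} — 11.
Only in c8's history (behind): {} — 0.

11 ahead, 0 behind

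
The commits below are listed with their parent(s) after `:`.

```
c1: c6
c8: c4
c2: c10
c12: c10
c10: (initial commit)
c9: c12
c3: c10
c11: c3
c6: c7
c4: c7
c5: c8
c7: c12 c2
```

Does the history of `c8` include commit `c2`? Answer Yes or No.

Yes

Ancestors of c8 (commits reachable by following parents): {c10, c12, c2, c4, c7, c8}.
c2 is in that set, so it is an ancestor of c8.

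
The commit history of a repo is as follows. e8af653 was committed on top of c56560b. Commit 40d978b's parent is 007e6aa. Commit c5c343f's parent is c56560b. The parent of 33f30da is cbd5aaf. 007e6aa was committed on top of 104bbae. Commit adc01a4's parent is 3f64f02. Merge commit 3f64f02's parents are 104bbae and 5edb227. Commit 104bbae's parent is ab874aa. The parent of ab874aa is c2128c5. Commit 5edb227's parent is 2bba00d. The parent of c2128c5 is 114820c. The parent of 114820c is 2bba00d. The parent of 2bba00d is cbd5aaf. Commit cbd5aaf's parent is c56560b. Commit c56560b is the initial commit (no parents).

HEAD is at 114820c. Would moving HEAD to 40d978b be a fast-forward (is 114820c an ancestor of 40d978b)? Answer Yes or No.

A fast-forward from 114820c to 40d978b is possible iff 114820c is an ancestor of 40d978b.
Ancestors of 40d978b: {007e6aa, 104bbae, 114820c, 2bba00d, 40d978b, ab874aa, c2128c5, c56560b, cbd5aaf}.
114820c is among them, so fast-forward is possible.

Yes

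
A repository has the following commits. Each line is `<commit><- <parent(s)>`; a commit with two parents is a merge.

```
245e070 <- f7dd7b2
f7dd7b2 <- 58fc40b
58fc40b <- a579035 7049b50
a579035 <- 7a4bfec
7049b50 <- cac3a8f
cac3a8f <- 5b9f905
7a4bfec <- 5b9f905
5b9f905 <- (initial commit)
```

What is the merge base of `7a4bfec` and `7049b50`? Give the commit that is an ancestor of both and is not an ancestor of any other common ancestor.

Ancestors of 7a4bfec: {5b9f905, 7a4bfec}.
Ancestors of 7049b50: {5b9f905, 7049b50, cac3a8f}.
Common ancestors: {5b9f905}.
The only common ancestor is 5b9f905, so it is the merge base.

5b9f905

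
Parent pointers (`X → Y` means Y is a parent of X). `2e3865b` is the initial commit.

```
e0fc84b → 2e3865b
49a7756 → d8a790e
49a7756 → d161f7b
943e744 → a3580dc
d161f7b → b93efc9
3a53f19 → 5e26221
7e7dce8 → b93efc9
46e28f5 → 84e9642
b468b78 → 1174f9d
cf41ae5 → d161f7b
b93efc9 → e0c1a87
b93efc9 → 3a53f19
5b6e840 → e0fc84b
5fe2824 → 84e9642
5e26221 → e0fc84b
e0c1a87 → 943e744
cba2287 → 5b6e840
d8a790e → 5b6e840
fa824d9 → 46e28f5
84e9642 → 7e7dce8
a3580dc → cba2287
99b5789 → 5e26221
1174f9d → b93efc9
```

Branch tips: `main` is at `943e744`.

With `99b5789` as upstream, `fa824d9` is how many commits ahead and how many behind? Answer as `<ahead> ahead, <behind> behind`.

Reachable from fa824d9: {2e3865b, 3a53f19, 46e28f5, 5b6e840, 5e26221, 7e7dce8, 84e9642, 943e744, a3580dc, b93efc9, cba2287, e0c1a87, e0fc84b, fa824d9}.
Reachable from 99b5789: {2e3865b, 5e26221, 99b5789, e0fc84b}.
Only in fa824d9's history (ahead): {3a53f19, 46e28f5, 5b6e840, 7e7dce8, 84e9642, 943e744, a3580dc, b93efc9, cba2287, e0c1a87, fa824d9} — 11.
Only in 99b5789's history (behind): {99b5789} — 1.

11 ahead, 1 behind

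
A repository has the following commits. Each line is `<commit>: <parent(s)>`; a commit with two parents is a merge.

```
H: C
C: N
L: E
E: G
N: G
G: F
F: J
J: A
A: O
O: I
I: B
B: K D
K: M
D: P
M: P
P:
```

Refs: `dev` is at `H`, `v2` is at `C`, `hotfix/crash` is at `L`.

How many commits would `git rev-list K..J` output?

6

Reachable from J: {A, B, D, I, J, K, M, O, P}.
Reachable from K: {K, M, P}.
In J's history but not K's: {A, B, D, I, J, O} — 6 commits.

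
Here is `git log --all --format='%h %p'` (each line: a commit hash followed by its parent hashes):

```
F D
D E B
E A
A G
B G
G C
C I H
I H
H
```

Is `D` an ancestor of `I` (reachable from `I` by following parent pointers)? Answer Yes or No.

No

Ancestors of I: {H, I}.
D is not in that set, so it is not an ancestor of I.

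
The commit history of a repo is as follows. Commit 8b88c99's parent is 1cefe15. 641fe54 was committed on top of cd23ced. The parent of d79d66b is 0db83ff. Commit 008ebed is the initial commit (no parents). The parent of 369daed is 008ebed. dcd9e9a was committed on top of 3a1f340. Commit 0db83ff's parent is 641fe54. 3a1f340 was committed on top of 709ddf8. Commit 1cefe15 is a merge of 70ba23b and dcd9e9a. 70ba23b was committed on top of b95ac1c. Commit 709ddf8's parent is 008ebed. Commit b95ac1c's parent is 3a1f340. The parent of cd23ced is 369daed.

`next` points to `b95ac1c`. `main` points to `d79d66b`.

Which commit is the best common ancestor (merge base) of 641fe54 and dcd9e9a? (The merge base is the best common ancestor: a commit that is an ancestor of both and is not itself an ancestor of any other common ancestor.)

Ancestors of 641fe54: {008ebed, 369daed, 641fe54, cd23ced}.
Ancestors of dcd9e9a: {008ebed, 3a1f340, 709ddf8, dcd9e9a}.
Common ancestors: {008ebed}.
The only common ancestor is 008ebed, so it is the merge base.

008ebed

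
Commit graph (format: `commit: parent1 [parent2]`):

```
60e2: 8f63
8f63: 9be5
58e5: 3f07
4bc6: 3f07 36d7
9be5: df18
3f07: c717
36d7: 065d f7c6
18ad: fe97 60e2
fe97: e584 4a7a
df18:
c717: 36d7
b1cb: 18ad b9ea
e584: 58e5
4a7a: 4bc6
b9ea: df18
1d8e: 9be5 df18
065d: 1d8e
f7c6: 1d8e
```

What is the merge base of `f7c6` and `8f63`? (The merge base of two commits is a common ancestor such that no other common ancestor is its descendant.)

9be5

Ancestors of f7c6: {1d8e, 9be5, df18, f7c6}.
Ancestors of 8f63: {8f63, 9be5, df18}.
Common ancestors: {9be5, df18}.
Among these, 9be5 is not an ancestor of any other common ancestor — it is the merge base.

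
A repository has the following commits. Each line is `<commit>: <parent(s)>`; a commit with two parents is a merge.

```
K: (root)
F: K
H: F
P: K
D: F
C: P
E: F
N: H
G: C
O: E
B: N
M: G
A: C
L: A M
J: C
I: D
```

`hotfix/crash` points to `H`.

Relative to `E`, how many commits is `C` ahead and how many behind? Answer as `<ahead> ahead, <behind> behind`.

2 ahead, 2 behind

Reachable from C: {C, K, P}.
Reachable from E: {E, F, K}.
Only in C's history (ahead): {C, P} — 2.
Only in E's history (behind): {E, F} — 2.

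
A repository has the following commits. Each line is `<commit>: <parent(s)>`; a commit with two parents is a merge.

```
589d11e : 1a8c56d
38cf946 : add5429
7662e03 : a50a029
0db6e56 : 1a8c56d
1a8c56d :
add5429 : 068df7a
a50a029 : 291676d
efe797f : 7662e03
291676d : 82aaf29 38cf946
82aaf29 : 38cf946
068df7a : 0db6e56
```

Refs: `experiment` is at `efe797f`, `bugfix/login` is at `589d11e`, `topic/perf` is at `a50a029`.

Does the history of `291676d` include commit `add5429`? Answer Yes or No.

Yes

Ancestors of 291676d (commits reachable by following parents): {068df7a, 0db6e56, 1a8c56d, 291676d, 38cf946, 82aaf29, add5429}.
add5429 is in that set, so it is an ancestor of 291676d.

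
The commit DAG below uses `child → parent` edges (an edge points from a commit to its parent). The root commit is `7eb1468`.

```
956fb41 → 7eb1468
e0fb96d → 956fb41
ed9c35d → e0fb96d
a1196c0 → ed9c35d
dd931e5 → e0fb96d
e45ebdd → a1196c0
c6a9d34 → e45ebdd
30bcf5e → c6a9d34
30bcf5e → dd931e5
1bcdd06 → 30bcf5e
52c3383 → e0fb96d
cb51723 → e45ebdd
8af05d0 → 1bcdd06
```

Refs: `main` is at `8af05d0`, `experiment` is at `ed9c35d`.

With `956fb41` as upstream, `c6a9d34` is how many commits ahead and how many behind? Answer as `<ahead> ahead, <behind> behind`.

Reachable from c6a9d34: {7eb1468, 956fb41, a1196c0, c6a9d34, e0fb96d, e45ebdd, ed9c35d}.
Reachable from 956fb41: {7eb1468, 956fb41}.
Only in c6a9d34's history (ahead): {a1196c0, c6a9d34, e0fb96d, e45ebdd, ed9c35d} — 5.
Only in 956fb41's history (behind): {} — 0.

5 ahead, 0 behind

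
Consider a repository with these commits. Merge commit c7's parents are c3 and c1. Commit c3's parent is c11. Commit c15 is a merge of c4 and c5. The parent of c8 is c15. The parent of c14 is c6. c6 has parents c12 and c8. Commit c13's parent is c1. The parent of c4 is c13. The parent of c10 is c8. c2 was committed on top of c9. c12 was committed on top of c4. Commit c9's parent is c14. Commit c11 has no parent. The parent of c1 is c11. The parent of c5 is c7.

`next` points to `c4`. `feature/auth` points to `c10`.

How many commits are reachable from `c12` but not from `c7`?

Reachable from c12: {c1, c11, c12, c13, c4}.
Reachable from c7: {c1, c11, c3, c7}.
In c12's history but not c7's: {c12, c13, c4} — 3 commits.

3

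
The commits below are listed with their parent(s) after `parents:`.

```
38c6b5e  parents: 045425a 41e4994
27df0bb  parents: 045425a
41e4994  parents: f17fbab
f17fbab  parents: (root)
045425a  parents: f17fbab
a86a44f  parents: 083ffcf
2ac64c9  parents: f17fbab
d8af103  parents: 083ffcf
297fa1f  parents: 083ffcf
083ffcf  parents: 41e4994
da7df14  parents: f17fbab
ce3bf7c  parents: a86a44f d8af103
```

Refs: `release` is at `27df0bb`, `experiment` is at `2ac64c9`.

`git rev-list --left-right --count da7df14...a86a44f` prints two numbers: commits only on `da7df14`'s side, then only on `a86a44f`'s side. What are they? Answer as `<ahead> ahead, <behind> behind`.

1 ahead, 3 behind

Reachable from da7df14: {da7df14, f17fbab}.
Reachable from a86a44f: {083ffcf, 41e4994, a86a44f, f17fbab}.
Only in da7df14's history (ahead): {da7df14} — 1.
Only in a86a44f's history (behind): {083ffcf, 41e4994, a86a44f} — 3.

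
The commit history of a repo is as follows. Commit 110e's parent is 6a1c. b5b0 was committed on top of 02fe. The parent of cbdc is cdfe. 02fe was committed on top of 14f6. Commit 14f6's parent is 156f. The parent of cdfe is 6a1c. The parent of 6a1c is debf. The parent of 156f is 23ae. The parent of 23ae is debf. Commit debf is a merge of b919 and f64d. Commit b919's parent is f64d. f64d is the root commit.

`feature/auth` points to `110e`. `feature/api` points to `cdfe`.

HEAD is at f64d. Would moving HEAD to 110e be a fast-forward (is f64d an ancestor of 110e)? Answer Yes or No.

A fast-forward from f64d to 110e is possible iff f64d is an ancestor of 110e.
Ancestors of 110e: {110e, 6a1c, b919, debf, f64d}.
f64d is among them, so fast-forward is possible.

Yes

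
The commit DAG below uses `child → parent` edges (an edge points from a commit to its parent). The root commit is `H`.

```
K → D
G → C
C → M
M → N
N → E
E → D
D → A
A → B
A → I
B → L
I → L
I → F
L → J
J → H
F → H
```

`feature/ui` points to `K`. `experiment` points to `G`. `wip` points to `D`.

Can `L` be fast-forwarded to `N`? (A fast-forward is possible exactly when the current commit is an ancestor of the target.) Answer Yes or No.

A fast-forward from L to N is possible iff L is an ancestor of N.
Ancestors of N: {A, B, D, E, F, H, I, J, L, N}.
L is among them, so fast-forward is possible.

Yes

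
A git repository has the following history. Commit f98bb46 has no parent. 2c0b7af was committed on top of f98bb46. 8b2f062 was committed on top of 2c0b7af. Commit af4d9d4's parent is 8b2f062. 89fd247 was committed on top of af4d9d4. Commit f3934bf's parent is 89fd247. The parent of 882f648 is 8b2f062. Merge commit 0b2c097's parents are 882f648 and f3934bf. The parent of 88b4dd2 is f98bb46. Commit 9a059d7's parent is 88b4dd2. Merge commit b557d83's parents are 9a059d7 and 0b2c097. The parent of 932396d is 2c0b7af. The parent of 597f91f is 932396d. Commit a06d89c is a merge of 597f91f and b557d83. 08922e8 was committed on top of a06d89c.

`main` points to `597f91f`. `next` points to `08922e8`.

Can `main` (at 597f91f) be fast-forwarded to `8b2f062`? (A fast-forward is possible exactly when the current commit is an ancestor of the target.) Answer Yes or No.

A fast-forward from 597f91f to 8b2f062 is possible iff 597f91f is an ancestor of 8b2f062.
Ancestors of 8b2f062: {2c0b7af, 8b2f062, f98bb46}.
597f91f is not among them, so fast-forward is not possible.

No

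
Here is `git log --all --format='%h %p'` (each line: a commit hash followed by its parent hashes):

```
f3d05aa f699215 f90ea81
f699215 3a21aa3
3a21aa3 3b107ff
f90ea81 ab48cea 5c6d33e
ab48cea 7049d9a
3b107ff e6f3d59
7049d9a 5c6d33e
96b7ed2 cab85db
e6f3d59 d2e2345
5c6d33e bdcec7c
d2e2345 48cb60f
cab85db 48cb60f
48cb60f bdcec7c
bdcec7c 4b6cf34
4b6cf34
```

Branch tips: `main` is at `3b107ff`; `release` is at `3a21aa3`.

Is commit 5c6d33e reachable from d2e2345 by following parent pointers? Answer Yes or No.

No

Ancestors of d2e2345: {48cb60f, 4b6cf34, bdcec7c, d2e2345}.
5c6d33e is not in that set, so it is not an ancestor of d2e2345.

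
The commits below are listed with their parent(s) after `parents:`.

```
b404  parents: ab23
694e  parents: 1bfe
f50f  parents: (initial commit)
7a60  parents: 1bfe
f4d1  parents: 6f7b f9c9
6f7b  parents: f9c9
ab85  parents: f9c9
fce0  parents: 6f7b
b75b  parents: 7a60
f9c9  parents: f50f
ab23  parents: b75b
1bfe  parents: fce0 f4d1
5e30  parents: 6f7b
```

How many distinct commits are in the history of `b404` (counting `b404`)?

Walking parent pointers from b404: reachable set = {1bfe, 6f7b, 7a60, ab23, b404, b75b, f4d1, f50f, f9c9, fce0}.
That is 10 commits.

10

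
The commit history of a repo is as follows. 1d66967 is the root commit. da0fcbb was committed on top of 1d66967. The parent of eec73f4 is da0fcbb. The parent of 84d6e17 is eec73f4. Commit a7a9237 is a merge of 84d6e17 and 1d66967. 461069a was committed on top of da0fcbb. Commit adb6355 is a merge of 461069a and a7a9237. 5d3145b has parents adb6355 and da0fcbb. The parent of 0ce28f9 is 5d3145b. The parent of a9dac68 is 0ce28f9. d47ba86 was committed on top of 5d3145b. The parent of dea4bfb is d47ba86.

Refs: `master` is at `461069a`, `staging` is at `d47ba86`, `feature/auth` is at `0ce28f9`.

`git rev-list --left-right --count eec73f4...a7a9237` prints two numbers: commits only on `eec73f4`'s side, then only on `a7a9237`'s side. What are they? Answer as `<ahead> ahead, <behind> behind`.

0 ahead, 2 behind

Reachable from eec73f4: {1d66967, da0fcbb, eec73f4}.
Reachable from a7a9237: {1d66967, 84d6e17, a7a9237, da0fcbb, eec73f4}.
Only in eec73f4's history (ahead): {} — 0.
Only in a7a9237's history (behind): {84d6e17, a7a9237} — 2.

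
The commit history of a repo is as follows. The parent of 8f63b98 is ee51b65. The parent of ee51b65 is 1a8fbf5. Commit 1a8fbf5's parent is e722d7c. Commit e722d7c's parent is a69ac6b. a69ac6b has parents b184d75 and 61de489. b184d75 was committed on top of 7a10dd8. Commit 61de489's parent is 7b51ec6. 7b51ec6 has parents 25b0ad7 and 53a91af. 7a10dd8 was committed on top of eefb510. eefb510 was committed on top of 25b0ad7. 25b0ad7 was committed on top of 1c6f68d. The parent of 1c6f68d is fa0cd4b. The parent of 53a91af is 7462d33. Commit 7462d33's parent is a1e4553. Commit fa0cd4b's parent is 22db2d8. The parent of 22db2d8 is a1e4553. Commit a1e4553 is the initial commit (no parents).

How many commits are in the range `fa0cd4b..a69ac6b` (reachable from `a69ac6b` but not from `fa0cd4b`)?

Reachable from a69ac6b: {1c6f68d, 22db2d8, 25b0ad7, 53a91af, 61de489, 7462d33, 7a10dd8, 7b51ec6, a1e4553, a69ac6b, b184d75, eefb510, fa0cd4b}.
Reachable from fa0cd4b: {22db2d8, a1e4553, fa0cd4b}.
In a69ac6b's history but not fa0cd4b's: {1c6f68d, 25b0ad7, 53a91af, 61de489, 7462d33, 7a10dd8, 7b51ec6, a69ac6b, b184d75, eefb510} — 10 commits.

10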